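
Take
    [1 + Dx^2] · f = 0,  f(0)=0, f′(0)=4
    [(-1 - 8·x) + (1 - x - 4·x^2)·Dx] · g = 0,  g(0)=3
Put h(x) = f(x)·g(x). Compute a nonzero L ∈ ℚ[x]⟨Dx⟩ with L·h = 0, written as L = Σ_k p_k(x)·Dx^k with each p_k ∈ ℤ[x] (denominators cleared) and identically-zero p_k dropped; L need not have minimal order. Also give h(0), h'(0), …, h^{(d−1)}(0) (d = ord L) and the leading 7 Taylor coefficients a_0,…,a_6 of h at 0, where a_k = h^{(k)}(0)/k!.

f: a_k = 0, 4, 0, -2/3, 0, 1/30, 0, …
g: a_k = 3, 3, 15, 27, 87, 195, 543, …
L₀ := L_f ⊗_s L_g (sym. prod.), ord ≤ 2.
L = (7 + x + 4·x^2) + (2 + 16·x)·Dx + (-1 + x + 4·x^2)·Dx^2  (order 2).
h: a_k = 0, 12, 12, 58, 106, 3381/10, 7621/10, …
ICs: h(0) = 0, h′(0) = 12.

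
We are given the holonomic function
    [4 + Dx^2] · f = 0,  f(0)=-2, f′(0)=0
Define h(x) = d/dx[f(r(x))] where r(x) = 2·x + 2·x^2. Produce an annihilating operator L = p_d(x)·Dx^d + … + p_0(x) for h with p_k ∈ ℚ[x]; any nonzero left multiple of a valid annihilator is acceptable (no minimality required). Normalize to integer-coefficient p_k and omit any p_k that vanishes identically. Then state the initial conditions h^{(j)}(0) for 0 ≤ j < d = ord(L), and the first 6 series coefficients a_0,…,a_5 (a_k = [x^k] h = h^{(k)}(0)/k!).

f: a_k = -2, 0, 4, 0, -4/3, 0, …
L₀ from L_f via x↦r, Dx↦r'^{-1}Dx.
Differentiate: ansatz ord ≤ ord L₀ ⇒ L.
L = (28 + 128·x + 384·x^2 + 512·x^3 + 256·x^4) + (-6 - 12·x)·Dx + (1 + 4·x + 4·x^2)·Dx^2  (order 2).
h: a_k = 0, 32, 96, -64/3, -1280/3, -10496/15, …
ICs: h(0) = 0, h′(0) = 32.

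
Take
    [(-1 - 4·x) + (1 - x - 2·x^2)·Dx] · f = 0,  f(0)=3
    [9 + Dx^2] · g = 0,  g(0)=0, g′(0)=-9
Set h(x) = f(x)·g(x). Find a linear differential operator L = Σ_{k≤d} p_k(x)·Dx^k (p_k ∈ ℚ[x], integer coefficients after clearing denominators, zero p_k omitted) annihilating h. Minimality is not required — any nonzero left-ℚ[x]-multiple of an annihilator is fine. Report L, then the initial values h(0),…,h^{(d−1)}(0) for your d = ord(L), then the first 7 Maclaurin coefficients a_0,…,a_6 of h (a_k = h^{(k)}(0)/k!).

L = (-5 + 9·x + 18·x^2) + (2 + 8·x)·Dx + (-1 + x + 2·x^2)·Dx^2  (order 2).
h: a_k = 0, -27, -27, -81/2, -189/2, -7749/40, -15309/40, …
ICs: h(0) = 0, h′(0) = -27.

f: a_k = 3, 3, 9, 15, 33, 63, 129, …
g: a_k = 0, -9, 0, 27/2, 0, -243/40, 0, …
Sym-product of L_f,L_g gives L₀ (≤ ord 2).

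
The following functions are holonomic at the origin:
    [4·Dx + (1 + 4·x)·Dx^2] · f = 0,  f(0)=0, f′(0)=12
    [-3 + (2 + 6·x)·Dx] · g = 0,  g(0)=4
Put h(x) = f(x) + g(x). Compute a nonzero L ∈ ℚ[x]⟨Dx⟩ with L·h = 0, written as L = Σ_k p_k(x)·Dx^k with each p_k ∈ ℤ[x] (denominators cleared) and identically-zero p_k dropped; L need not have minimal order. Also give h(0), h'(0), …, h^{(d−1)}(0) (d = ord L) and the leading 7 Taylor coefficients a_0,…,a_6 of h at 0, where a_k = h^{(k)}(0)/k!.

f: a_k = 0, 12, -24, 64, -192, 3072/5, -2048, …
g: a_k = 4, 6, -9/2, 27/4, -405/32, 1701/64, -15309/256, …
Weyl lclm of L_f,L_g ⇒ L₀ (ord ≤ 3).
L = (84 + 144·x)·Dx + (101 + 552·x + 720·x^2)·Dx^2 + (10 + 94·x + 288·x^2 + 288·x^3)·Dx^3  (order 3).
h: a_k = 4, 18, -57/2, 283/4, -6549/32, 205113/320, -539597/256, …
ICs: h(0) = 4, h′(0) = 18, h′′(0) = -57.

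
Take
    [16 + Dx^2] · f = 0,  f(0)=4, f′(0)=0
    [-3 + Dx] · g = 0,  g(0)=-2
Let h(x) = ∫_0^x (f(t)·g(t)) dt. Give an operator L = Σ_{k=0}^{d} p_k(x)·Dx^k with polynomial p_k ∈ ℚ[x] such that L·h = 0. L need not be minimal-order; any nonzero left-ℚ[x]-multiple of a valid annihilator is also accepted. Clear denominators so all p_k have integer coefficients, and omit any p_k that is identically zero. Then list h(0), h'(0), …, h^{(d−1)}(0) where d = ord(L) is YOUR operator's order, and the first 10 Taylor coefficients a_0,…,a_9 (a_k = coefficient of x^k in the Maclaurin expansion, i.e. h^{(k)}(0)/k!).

f: a_k = 4, 0, -32, 0, 128/3, 0, -1024/45, 0, 2048/315, 0, …
g: a_k = -2, -6, -9, -9, -27/4, -81/20, -81/40, -243/280, -729/2240, -243/2240, …
f·g: L₀ = L_f ⊗_s L_g, ord ≤ 2·1.
∫: right-multiply L₀ by Dx.
L = 25·Dx - 6·Dx^2 + Dx^3  (order 3).
h: a_k = 0, -8, -12, 28/3, 39, 527/15, 79/30, -1679/90, -25481/1680, -164833/45360, …
ICs: h(0) = 0, h′(0) = -8, h′′(0) = -24.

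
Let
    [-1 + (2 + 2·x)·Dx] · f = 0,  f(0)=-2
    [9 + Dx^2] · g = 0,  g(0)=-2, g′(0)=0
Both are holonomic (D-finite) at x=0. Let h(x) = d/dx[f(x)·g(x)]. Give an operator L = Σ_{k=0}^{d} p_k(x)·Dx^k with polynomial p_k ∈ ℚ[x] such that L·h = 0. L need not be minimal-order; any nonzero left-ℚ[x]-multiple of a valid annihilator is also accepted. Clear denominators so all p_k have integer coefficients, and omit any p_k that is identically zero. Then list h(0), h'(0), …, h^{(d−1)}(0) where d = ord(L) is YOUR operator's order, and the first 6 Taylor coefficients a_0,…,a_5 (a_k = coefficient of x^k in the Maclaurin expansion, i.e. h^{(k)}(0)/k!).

f: a_k = -2, -1, 1/4, -1/8, 5/64, -7/128, …
g: a_k = -2, 0, 9, 0, -27/4, 0, …
h₀=f·g: eliminate ⇒ L₀, order ≤ 1·2.
h₀' ⇒ L via d/dx closure of L₀.
L = (551 + 1968·x + 2712·x^2 + 1728·x^3 + 432·x^4) + (-44 - 140·x - 144·x^2 - 48·x^3)·Dx + (52 + 200·x + 292·x^2 + 192·x^3 + 48·x^4)·Dx^2  (order 2).
h: a_k = 2, -37, -105/4, 499/8, 1835/64, -19647/640, …
ICs: h(0) = 2, h′(0) = -37.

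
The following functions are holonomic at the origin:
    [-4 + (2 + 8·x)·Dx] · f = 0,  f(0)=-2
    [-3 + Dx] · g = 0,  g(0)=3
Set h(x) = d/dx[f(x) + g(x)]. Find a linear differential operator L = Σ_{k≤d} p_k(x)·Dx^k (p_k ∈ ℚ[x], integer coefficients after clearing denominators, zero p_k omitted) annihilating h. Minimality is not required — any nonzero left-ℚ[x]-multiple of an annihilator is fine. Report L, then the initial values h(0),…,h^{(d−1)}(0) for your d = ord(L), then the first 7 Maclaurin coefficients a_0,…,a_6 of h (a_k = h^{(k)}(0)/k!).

f: a_k = -2, -4, 4, -8, 20, -56, 168, …
g: a_k = 3, 9, 27/2, 27/2, 81/8, 243/40, 243/80, …
Sum ⇒ L₀ = lclm(L_f,L_g) in ℚ(x)⟨Dx⟩.
h=h₀': d/dx-closure on L₀ ⇒ L.
L = (-54 - 72·x) + (3 - 72·x - 144·x^2)·Dx + (5 + 32·x + 48·x^2)·Dx^2  (order 2).
h: a_k = 5, 35, 33/2, 241/2, -1997/8, 41049/40, -294951/80, …
ICs: h(0) = 5, h′(0) = 35.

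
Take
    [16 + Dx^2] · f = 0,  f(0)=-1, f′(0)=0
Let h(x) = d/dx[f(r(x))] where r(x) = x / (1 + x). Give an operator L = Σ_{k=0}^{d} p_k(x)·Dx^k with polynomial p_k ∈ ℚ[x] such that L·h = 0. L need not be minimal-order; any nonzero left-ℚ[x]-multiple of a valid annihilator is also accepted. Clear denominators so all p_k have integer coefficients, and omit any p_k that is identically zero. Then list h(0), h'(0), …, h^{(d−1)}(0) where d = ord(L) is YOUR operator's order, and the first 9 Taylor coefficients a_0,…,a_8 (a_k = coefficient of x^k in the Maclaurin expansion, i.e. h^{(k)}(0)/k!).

f: a_k = -1, 0, 8, 0, -32/3, 0, 256/45, 0, -512/315, …
L₀ from L_f via x↦r, Dx↦r'^{-1}Dx.
Derive L from L₀ (diff closure).
L = (22 + 12·x + 6·x^2) + (6 + 18·x + 18·x^2 + 6·x^3)·Dx + (1 + 4·x + 6·x^2 + 4·x^3 + x^4)·Dx^2  (order 2).
h: a_k = 0, 16, -48, 160/3, 160/3, -5488/15, 4592/5, -100544/63, 71744/35, …
ICs: h(0) = 0, h′(0) = 16.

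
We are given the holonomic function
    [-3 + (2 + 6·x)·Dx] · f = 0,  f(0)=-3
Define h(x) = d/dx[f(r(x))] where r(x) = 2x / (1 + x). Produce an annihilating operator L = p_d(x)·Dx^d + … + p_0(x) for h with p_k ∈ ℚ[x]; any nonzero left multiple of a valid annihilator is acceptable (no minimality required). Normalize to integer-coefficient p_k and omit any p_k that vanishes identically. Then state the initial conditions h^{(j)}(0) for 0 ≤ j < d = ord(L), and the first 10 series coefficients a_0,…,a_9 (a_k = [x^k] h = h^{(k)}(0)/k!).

L = (-5 - 14·x) + (-1 - 8·x - 7·x^2)·Dx  (order 1).
h: a_k = -9, 45, -459/2, 2583/2, -62055/8, 386883/8, -4934475/16, 31944663/16, -1672293843/128, 11032018335/128, …
ICs: h(0) = -9.

f: a_k = -3, -9/2, 27/8, -81/16, 1215/128, -5103/256, 45927/1024, -216513/2048, 8444007/32768, -42220035/65536, …
Change of var in L_f (x↦r) gives L₀.
Derive L from L₀ (diff closure).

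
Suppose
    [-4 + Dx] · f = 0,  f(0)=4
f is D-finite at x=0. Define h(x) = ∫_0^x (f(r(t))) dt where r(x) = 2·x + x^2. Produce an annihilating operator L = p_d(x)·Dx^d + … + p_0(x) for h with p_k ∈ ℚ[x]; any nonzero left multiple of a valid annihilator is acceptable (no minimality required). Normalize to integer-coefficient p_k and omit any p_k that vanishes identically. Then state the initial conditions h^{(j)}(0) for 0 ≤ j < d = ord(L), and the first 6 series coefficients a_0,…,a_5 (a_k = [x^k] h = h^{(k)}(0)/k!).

f: a_k = 4, 16, 32, 128/3, 128/3, 512/15, …
h₀=f(r): pull back L_f along r ⇒ L₀.
∫: right-multiply L₀ by Dx.
L = (-8 - 8·x)·Dx + Dx^2  (order 2).
h: a_k = 0, 4, 16, 48, 352/3, 736/3, …
ICs: h(0) = 0, h′(0) = 4.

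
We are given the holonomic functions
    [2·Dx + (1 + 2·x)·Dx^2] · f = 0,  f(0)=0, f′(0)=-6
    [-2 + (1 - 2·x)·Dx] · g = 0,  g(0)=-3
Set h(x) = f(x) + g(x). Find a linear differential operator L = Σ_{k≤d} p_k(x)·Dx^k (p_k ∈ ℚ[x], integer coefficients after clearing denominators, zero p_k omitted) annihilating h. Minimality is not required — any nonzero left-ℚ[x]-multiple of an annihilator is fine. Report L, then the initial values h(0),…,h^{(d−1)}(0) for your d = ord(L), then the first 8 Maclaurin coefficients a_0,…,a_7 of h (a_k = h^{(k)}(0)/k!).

L = (-40 - 16·x)·Dx + (-8 - 64·x - 32·x^2)·Dx^2 + (3 + 2·x - 12·x^2 - 8·x^3)·Dx^3  (order 3).
h: a_k = -3, -12, -6, -32, -36, -576/5, -160, -3072/7, …
ICs: h(0) = -3, h′(0) = -12, h′′(0) = -12.

f: a_k = 0, -6, 6, -8, 12, -96/5, 32, -384/7, …
g: a_k = -3, -6, -12, -24, -48, -96, -192, -384, …
L₀ := lclm(L_f,L_g); ord L₀ ≤ 2+1.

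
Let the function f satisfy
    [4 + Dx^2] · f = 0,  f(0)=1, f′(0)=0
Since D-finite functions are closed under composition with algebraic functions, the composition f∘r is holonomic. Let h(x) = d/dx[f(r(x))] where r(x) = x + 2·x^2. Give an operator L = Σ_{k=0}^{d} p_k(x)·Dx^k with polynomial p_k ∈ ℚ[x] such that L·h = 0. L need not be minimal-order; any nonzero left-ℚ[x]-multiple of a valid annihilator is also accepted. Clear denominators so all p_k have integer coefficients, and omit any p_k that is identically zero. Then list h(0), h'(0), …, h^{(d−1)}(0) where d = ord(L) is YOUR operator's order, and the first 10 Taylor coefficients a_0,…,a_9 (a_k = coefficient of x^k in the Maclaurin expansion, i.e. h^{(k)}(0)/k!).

f: a_k = 1, 0, -2, 0, 2/3, 0, -4/45, 0, 2/315, 0, …
h₀=f(r): pull back L_f along r ⇒ L₀.
h=h₀': d/dx-closure on L₀ ⇒ L.
L = (52 + 64·x + 384·x^2 + 1024·x^3 + 1024·x^4) + (-12 - 48·x)·Dx + (1 + 8·x + 16·x^2)·Dx^2  (order 2).
h: a_k = 0, -4, -24, -88/3, 80/3, 1432/15, 2128/15, 13456/315, -4448/35, -584648/2835, …
ICs: h(0) = 0, h′(0) = -4.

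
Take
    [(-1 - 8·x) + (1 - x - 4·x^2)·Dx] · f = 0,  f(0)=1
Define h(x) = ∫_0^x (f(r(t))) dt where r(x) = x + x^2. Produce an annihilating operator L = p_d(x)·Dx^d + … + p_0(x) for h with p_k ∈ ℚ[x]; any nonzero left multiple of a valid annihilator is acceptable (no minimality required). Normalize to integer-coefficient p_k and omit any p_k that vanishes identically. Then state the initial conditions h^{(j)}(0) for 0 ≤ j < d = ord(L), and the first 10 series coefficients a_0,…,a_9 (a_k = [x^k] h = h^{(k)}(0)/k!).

f: a_k = 1, 1, 5, 9, 29, 65, 181, 441, 1165, 2929, …
h₀=f(r): pull back L_f along r ⇒ L₀.
h=∫h₀ ⇒ L = L₀·Dx.
L = (1 + 10·x + 24·x^2 + 16·x^3)·Dx + (-1 + x + 5·x^2 + 8·x^3 + 4·x^4)·Dx^2  (order 2).
h: a_k = 0, 1, 1/2, 2, 19/4, 61/5, 104/3, 689/7, 2293/8, 7646/9, …
ICs: h(0) = 0, h′(0) = 1.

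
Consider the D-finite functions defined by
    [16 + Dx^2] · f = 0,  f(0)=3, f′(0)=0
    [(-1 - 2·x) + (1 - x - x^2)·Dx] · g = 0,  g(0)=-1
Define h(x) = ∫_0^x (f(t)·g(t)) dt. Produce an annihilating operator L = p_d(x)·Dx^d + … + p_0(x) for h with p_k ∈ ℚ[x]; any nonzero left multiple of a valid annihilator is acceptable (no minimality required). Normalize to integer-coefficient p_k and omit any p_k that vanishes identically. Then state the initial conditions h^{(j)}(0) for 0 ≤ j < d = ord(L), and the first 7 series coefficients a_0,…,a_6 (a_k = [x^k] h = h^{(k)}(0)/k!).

L = (-14 + 16·x + 16·x^2)·Dx + (2 + 4·x)·Dx^2 + (-1 + x + x^2)·Dx^3  (order 3).
h: a_k = 0, -3, -3/2, 6, 15/4, 1/5, 8/3, …
ICs: h(0) = 0, h′(0) = -3, h′′(0) = -3.

f: a_k = 3, 0, -24, 0, 32, 0, -256/15, …
g: a_k = -1, -1, -2, -3, -5, -8, -13, …
f·g: L₀ = L_f ⊗_s L_g, ord ≤ 2·1.
∫: right-multiply L₀ by Dx.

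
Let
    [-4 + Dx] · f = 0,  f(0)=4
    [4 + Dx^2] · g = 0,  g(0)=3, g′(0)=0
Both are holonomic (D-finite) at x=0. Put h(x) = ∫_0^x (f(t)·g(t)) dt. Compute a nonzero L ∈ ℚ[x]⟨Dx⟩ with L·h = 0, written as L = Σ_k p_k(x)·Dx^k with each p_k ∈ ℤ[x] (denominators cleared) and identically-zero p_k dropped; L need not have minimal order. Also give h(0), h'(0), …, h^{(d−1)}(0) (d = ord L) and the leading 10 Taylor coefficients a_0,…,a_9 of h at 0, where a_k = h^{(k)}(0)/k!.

f: a_k = 4, 16, 32, 128/3, 128/3, 512/15, 1024/45, 4096/315, 2048/315, 8192/2835, …
g: a_k = 3, 0, -6, 0, 2, 0, -4/15, 0, 2/105, 0, …
L₀ := L_f ⊗_s L_g (sym. prod.), ord ≤ 2.
h=∫₀ˣh₀: take L = L₀·Dx.
L = 20·Dx - 8·Dx^2 + Dx^3  (order 3).
h: a_k = 0, 12, 24, 24, 8, -56/5, -304/15, -624/35, -1112/105, -4216/945, …
ICs: h(0) = 0, h′(0) = 12, h′′(0) = 48.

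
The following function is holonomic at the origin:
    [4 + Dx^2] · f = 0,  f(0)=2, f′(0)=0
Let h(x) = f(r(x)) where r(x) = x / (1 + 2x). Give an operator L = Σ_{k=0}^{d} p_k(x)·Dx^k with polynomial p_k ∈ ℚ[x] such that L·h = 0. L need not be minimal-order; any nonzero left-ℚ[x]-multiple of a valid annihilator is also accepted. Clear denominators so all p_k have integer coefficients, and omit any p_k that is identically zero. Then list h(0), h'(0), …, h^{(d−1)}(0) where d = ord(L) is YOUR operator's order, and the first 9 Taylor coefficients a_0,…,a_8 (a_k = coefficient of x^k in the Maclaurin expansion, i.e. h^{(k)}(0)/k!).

L = 4 + (4 + 24·x + 48·x^2 + 32·x^3)·Dx + (1 + 8·x + 24·x^2 + 32·x^3 + 16·x^4)·Dx^2  (order 2).
h: a_k = 2, 0, -4, 16, -140/3, 352/3, -12008/45, 2784/5, -66796/63, …
ICs: h(0) = 2, h′(0) = 0.

f: a_k = 2, 0, -4, 0, 4/3, 0, -8/45, 0, 4/315, …
f∘r: x↦r, Dx↦Dx/r' in L_f ⇒ L₀.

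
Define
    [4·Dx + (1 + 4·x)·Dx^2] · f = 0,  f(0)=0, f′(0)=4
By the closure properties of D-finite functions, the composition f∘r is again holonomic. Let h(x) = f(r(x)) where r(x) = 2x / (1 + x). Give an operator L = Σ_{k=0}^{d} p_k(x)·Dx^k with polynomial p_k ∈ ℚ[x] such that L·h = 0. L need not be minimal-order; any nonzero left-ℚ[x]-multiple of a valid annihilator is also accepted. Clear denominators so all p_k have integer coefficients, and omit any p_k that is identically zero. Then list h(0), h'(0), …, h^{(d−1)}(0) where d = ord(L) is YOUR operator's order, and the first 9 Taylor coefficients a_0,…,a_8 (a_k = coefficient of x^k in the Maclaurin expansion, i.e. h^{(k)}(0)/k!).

L = (10 + 18·x)·Dx + (1 + 10·x + 9·x^2)·Dx^2  (order 2).
h: a_k = 0, 8, -40, 728/3, -1640, 59048/5, -265720/3, 4782968/7, -5380840, …
ICs: h(0) = 0, h′(0) = 8.

f: a_k = 0, 4, -8, 64/3, -64, 1024/5, -2048/3, 16384/7, -8192, …
Substitute x→r, Dx→(1/r')Dx; clear ⇒ L₀.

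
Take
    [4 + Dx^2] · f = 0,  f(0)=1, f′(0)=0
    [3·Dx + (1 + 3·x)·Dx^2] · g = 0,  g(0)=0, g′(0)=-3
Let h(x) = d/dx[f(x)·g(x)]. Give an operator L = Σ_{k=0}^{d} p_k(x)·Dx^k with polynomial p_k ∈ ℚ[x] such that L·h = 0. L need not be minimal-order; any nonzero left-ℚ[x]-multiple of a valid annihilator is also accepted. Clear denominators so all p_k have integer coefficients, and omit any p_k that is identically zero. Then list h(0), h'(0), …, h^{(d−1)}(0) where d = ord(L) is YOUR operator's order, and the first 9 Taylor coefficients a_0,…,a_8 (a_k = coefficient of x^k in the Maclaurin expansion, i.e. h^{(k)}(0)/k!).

L = (-21880 - 49536·x - 195264·x^2 - 252288·x^3 + 225504·x^4 + 746496·x^5 + 373248·x^6) + (-9384 - 44856·x - 47520·x^2 + 90720·x^3 + 311040·x^4 + 186624·x^5)·Dx + (-6026 - 16344·x - 53892·x^2 - 32832·x^3 + 182736·x^4 + 373248·x^5 + 186624·x^6)·Dx^2 + (-2346 - 11214·x - 11880·x^2 + 22680·x^3 + 77760·x^4 + 46656·x^5)·Dx^3 + (-139 - 990·x - 1269·x^2 + 7560·x^3 + 31590·x^4 + 46656·x^5 + 23328·x^6)·Dx^4  (order 4).
h: a_k = -3, 9, -9, 45, -163, 504, -23201/15, 23609/5, -100407/7, …
ICs: h(0) = -3, h′(0) = 9, h′′(0) = -18, h′′′(0) = 270.

f: a_k = 1, 0, -2, 0, 2/3, 0, -4/45, 0, 2/315, …
g: a_k = 0, -3, 9/2, -9, 81/4, -243/5, 243/2, -2187/7, 6561/8, …
f·g: L₀ = L_f ⊗_s L_g, ord ≤ 2·2.
h=h₀': d/dx-closure on L₀ ⇒ L.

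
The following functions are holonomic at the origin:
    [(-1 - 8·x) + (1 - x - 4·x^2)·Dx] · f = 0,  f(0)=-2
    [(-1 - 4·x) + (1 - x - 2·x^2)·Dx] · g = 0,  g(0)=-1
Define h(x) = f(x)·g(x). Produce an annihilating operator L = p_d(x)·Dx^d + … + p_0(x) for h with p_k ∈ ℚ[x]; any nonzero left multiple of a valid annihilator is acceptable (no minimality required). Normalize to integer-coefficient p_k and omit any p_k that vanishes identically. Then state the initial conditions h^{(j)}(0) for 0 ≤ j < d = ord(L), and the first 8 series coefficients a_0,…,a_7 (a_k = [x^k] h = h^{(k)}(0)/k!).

f: a_k = -2, -2, -10, -18, -58, -130, -362, -882, …
g: a_k = -1, -1, -3, -5, -11, -21, -43, -85, …
Sym-product of L_f,L_g gives L₀ (≤ ord 1).
L = (-2 - 10·x + 18·x^2 + 32·x^3) + (1 - 2·x - 5·x^2 + 6·x^3 + 8·x^4)·Dx  (order 1).
h: a_k = 2, 4, 18, 44, 138, 356, 994, 2588, …
ICs: h(0) = 2.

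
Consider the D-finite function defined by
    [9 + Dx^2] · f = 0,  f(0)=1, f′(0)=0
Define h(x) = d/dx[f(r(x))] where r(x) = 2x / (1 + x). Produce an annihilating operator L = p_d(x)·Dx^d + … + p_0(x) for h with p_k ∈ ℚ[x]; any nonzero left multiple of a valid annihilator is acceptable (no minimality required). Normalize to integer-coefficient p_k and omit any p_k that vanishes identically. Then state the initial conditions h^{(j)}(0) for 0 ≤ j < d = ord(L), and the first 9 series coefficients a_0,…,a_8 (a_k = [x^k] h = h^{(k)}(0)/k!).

L = (42 + 12·x + 6·x^2) + (6 + 18·x + 18·x^2 + 6·x^3)·Dx + (1 + 4·x + 6·x^2 + 4·x^3 + x^4)·Dx^2  (order 2).
h: a_k = 0, -36, 108, 0, -720, 11556/5, -20412/5, 24912/7, 130896/35, …
ICs: h(0) = 0, h′(0) = -36.

f: a_k = 1, 0, -9/2, 0, 27/8, 0, -81/80, 0, 729/4480, …
L₀ from L_f via x↦r, Dx↦r'^{-1}Dx.
h=h₀': d/dx-closure on L₀ ⇒ L.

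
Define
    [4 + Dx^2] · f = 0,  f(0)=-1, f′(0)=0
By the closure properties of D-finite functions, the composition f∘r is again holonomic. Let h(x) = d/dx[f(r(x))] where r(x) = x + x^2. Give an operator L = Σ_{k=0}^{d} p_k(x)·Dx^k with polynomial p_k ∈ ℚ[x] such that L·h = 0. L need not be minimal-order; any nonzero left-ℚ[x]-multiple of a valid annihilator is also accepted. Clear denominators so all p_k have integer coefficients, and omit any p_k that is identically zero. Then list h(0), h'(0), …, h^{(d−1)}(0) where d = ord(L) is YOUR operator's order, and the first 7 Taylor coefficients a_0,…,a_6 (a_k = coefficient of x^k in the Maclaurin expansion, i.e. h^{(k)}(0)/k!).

L = (16 + 32·x + 96·x^2 + 128·x^3 + 64·x^4) + (-6 - 12·x)·Dx + (1 + 4·x + 4·x^2)·Dx^2  (order 2).
h: a_k = 0, 4, 12, 16/3, -40/3, -352/15, -224/15, …
ICs: h(0) = 0, h′(0) = 4.

f: a_k = -1, 0, 2, 0, -2/3, 0, 4/45, …
f∘r: x↦r, Dx↦Dx/r' in L_f ⇒ L₀.
Derive L from L₀ (diff closure).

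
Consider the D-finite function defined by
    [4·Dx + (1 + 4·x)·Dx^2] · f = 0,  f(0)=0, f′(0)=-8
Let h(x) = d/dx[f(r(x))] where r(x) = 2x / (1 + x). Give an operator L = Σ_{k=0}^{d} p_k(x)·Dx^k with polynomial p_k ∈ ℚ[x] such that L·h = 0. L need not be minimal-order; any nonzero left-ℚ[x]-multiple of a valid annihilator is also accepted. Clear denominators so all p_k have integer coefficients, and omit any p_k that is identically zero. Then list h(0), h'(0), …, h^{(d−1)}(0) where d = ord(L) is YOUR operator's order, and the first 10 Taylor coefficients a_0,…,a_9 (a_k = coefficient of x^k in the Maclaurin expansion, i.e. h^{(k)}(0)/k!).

f: a_k = 0, -8, 16, -128/3, 128, -2048/5, 4096/3, -32768/7, 16384, -524288/9, …
L₀ from L_f via x↦r, Dx↦r'^{-1}Dx.
h₀' ⇒ L via d/dx closure of L₀.
L = (10 + 18·x) + (1 + 10·x + 9·x^2)·Dx  (order 1).
h: a_k = -16, 160, -1456, 13120, -118096, 1062880, -9565936, 86093440, -774840976, 6973568800, …
ICs: h(0) = -16.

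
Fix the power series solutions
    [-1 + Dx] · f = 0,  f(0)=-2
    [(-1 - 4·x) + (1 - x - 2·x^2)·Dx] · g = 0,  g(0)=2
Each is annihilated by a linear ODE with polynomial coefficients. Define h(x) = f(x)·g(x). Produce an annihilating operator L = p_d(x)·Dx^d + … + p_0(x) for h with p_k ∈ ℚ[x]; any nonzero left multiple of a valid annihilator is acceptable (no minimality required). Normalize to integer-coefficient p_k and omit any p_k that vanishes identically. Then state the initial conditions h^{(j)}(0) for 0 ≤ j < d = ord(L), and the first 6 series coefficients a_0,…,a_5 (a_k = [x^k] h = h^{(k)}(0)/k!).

f: a_k = -2, -2, -1, -1/3, -1/12, -1/60, …
g: a_k = 2, 2, 6, 10, 22, 42, …
Product ⇒ symmetric product L₀, ord ≤ 1.
L = (2 + 3·x - 2·x^2) + (-1 + x + 2·x^2)·Dx  (order 1).
h: a_k = -4, -8, -18, -104/3, -425/6, -701/5, …
ICs: h(0) = -4.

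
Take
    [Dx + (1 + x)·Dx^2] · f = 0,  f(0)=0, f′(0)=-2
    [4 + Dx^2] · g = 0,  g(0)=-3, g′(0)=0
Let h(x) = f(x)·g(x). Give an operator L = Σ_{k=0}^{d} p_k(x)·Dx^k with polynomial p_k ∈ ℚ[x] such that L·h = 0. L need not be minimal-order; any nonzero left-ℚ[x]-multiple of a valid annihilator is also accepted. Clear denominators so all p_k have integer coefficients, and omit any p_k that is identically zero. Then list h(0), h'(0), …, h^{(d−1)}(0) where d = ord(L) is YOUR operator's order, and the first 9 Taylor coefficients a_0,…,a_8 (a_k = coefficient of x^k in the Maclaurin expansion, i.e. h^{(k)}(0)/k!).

f: a_k = 0, -2, 1, -2/3, 1/2, -2/5, 1/3, -2/7, 1/4, …
g: a_k = -3, 0, 6, 0, -2, 0, 4/15, 0, -2/105, …
L₀ := L_f ⊗_s L_g (sym. prod.), ord ≤ 4.
L = (168 + 864·x + 1456·x^2 + 1024·x^3 + 256·x^4) + (112 + 368·x + 384·x^2 + 128·x^3)·Dx + (102 + 464·x + 744·x^2 + 512·x^3 + 128·x^4)·Dx^2 + (28 + 92·x + 96·x^2 + 32·x^3)·Dx^3 + (15 + 62·x + 95·x^2 + 64·x^3 + 16·x^4)·Dx^4  (order 4).
h: a_k = 0, 6, -3, -10, 9/2, 6/5, 0, -26/35, 31/60, …
ICs: h(0) = 0, h′(0) = 6, h′′(0) = -6, h′′′(0) = -60.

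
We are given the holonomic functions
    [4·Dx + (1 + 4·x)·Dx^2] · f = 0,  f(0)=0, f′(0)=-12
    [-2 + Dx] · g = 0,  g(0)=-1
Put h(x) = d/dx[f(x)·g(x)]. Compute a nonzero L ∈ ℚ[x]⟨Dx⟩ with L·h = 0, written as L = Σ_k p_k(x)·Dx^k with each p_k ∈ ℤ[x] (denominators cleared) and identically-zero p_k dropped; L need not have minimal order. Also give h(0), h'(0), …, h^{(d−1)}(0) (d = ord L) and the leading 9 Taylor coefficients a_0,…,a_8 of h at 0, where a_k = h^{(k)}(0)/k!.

f: a_k = 0, -12, 24, -64, 192, -3072/5, 2048, -49152/7, 24576, …
g: a_k = -1, -2, -2, -4/3, -2/3, -4/15, -4/45, -8/315, -2/315, …
L₀ := L_f ⊗_s L_g (sym. prod.), ord ≤ 2.
h₀' ⇒ L via d/dx closure of L₀.
L = (20 - 32·x + 64·x^2) + (-8 + 16·x - 64·x^2)·Dx + (-1 + 16·x^2)·Dx^2  (order 2).
h: a_k = 12, 0, 120, -384, 1672, -6784, 413264/15, -1670656/15, 3144056/7, …
ICs: h(0) = 12, h′(0) = 0.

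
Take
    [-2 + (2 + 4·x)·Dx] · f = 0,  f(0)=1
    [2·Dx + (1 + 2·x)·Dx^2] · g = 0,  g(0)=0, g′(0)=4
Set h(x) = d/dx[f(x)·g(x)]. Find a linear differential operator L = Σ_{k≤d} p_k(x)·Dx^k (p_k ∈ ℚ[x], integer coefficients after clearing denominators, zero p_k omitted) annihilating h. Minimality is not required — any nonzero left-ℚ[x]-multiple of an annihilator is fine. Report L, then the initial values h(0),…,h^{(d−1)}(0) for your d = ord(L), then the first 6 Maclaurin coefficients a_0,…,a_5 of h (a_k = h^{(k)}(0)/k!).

f: a_k = 1, 1, -1/2, 1/2, -5/8, 7/8, …
g: a_k = 0, 4, -4, 16/3, -8, 64/5, …
Sym-product of L_f,L_g gives L₀ (≤ ord 2).
h₀' ⇒ L via d/dx closure of L₀.
L = 1 + (4 + 8·x)·Dx + (1 + 4·x + 4·x^2)·Dx^2  (order 2).
h: a_k = 4, 0, -2, 16/3, -71/6, 124/5, …
ICs: h(0) = 4, h′(0) = 0.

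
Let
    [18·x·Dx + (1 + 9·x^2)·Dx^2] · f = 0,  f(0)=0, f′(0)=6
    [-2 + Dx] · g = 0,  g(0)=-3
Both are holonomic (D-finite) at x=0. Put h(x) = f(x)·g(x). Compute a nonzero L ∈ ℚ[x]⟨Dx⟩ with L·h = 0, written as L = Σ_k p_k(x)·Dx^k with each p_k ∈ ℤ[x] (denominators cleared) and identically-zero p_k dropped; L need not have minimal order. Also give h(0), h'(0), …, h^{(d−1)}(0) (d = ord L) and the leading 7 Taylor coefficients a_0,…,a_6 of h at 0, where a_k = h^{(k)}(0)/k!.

f: a_k = 0, 6, 0, -18, 0, 486/5, 0, …
g: a_k = -3, -6, -6, -4, -2, -4/5, -4/15, …
h₀=f·g: eliminate ⇒ L₀, order ≤ 2·1.
L = (4 - 36·x + 36·x^2) + (-4 + 18·x - 36·x^2)·Dx + (1 + 9·x^2)·Dx^2  (order 2).
h: a_k = 0, -18, -36, 18, 84, -978/5, -516, …
ICs: h(0) = 0, h′(0) = -18.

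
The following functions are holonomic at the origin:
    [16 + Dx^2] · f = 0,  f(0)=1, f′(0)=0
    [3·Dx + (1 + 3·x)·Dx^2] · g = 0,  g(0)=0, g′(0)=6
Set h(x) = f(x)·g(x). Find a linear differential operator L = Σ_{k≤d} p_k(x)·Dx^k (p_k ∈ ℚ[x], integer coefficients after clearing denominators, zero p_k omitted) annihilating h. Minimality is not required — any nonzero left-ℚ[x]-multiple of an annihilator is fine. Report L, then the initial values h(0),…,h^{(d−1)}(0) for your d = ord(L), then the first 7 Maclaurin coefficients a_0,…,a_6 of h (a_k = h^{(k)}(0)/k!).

L = (2272 + 127488·x + 781056·x^2 + 1769472·x^3 + 1327104·x^4) + (4416 + 50112·x + 165888·x^2 + 165888·x^3)·Dx + (1022 + 19392·x + 102816·x^2 + 221184·x^3 + 165888·x^4)·Dx^2 + (276 + 3132·x + 10368·x^2 + 10368·x^3)·Dx^3 + (55 + 714·x + 3375·x^2 + 6912·x^3 + 5184·x^4)·Dx^4  (order 4).
h: a_k = 0, 6, -9, -30, 63/2, 86/5, -15, …
ICs: h(0) = 0, h′(0) = 6, h′′(0) = -18, h′′′(0) = -180.

f: a_k = 1, 0, -8, 0, 32/3, 0, -256/45, …
g: a_k = 0, 6, -9, 18, -81/2, 486/5, -243, …
Sym-product of L_f,L_g gives L₀ (≤ ord 4).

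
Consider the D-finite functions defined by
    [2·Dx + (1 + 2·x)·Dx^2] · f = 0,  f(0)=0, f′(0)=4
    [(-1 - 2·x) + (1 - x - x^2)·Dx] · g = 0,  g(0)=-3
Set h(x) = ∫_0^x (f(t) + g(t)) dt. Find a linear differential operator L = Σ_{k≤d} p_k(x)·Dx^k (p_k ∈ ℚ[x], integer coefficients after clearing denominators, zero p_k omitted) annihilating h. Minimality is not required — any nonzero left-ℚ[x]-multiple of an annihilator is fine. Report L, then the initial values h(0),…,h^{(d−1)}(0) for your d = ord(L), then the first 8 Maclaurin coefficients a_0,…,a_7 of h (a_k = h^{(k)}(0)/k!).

L = (-34 - 92·x - 116·x^2 - 48·x^3 - 24·x^4)·Dx^2 + (-5 - 60·x - 170·x^2 - 180·x^3 - 100·x^4 - 40·x^5)·Dx^3 + (3 + 11·x + 5·x^2 - 20·x^3 - 30·x^4 - 24·x^5 - 8·x^6)·Dx^4  (order 4).
h: a_k = 0, -3, 1/2, -10/3, -11/12, -23/5, -28/15, -181/21, …
ICs: h(0) = 0, h′(0) = -3, h′′(0) = 1, h′′′(0) = -20.

f: a_k = 0, 4, -4, 16/3, -8, 64/5, -64/3, 256/7, …
g: a_k = -3, -3, -6, -9, -15, -24, -39, -63, …
Weyl lclm of L_f,L_g ⇒ L₀ (ord ≤ 3).
h=∫₀ˣh₀: take L = L₀·Dx.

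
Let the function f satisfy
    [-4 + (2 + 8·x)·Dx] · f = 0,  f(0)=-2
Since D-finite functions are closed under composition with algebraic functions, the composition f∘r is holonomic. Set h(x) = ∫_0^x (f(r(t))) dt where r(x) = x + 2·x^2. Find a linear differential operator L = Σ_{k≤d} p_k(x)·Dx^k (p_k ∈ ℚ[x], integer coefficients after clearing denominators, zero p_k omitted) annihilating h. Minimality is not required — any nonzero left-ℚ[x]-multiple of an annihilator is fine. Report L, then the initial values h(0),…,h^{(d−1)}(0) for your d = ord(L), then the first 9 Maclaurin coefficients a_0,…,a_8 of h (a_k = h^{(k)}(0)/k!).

L = (-2 - 8·x)·Dx + (1 + 4·x + 8·x^2)·Dx^2  (order 2).
h: a_k = 0, -2, -2, -4/3, 2, -12/5, 4/3, 24/7, -14, …
ICs: h(0) = 0, h′(0) = -2.

f: a_k = -2, -4, 4, -8, 20, -56, 168, -528, 1716, …
f∘r: x↦r, Dx↦Dx/r' in L_f ⇒ L₀.
h=∫₀ˣh₀: take L = L₀·Dx.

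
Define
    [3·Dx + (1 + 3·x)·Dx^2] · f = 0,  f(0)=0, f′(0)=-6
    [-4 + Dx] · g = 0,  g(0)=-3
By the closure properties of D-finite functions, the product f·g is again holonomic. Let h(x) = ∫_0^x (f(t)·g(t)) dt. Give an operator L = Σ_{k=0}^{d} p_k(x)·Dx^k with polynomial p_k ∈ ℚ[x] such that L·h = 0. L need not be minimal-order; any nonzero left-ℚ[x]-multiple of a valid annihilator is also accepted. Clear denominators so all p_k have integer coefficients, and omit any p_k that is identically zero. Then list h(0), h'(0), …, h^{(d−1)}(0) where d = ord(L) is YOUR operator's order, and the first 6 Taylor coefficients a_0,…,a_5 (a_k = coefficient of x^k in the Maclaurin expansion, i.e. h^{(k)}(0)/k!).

f: a_k = 0, -6, 9, -18, 81/2, -486/5, …
g: a_k = -3, -12, -24, -32, -32, -128/5, …
L₀ := L_f ⊗_s L_g (sym. prod.), ord ≤ 2.
∫: right-multiply L₀ by Dx.
L = (4 + 48·x)·Dx + (-5 - 24·x)·Dx^2 + (1 + 3·x)·Dx^3  (order 3).
h: a_k = 0, 0, 9, 15, 45/2, 141/10, …
ICs: h(0) = 0, h′(0) = 0, h′′(0) = 18.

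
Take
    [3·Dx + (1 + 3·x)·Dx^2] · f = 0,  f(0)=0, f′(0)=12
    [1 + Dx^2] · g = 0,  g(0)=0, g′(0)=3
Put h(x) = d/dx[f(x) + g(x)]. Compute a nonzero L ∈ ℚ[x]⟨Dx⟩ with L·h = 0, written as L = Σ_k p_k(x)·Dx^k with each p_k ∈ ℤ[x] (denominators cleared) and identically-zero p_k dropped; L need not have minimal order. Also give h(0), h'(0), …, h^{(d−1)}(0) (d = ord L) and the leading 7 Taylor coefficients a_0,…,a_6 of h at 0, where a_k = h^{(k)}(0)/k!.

f: a_k = 0, 12, -18, 36, -81, 972/5, -486, …
g: a_k = 0, 3, 0, -1/2, 0, 1/40, 0, …
h₀=f+g: left-lcm gives L₀, ord ≤ 4.
h₀' ⇒ L via d/dx closure of L₀.
L = (165 + 18·x + 27·x^2) + (19 + 63·x + 27·x^2 + 27·x^3)·Dx + (165 + 18·x + 27·x^2)·Dx^2 + (19 + 63·x + 27·x^2 + 27·x^3)·Dx^3  (order 3).
h: a_k = 15, -36, 213/2, -324, 7777/8, -2916, 2099519/240, …
ICs: h(0) = 15, h′(0) = -36, h′′(0) = 213.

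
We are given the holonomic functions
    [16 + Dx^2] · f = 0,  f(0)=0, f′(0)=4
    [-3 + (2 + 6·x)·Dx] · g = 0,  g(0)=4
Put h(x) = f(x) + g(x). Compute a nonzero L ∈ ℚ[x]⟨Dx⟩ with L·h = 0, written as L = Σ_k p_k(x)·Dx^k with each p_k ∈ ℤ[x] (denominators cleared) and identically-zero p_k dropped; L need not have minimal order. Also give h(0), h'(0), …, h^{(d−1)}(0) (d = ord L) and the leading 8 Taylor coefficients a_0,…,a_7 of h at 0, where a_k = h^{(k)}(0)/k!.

f: a_k = 0, 4, 0, -32/3, 0, 128/15, 0, -1024/315, …
g: a_k = 4, 6, -9/2, 27/4, -405/32, 1701/64, -15309/256, 72171/512, …
f+g: L₀ = lclm(L_f,L_g), ord ≤ 2+1.
L = (-4368 - 18432·x - 27648·x^2) + (1760 + 17568·x + 55296·x^2 + 55296·x^3)·Dx + (-273 - 1152·x - 1728·x^2)·Dx^2 + (110 + 1098·x + 3456·x^2 + 3456·x^3)·Dx^3  (order 3).
h: a_k = 4, 10, -9/2, -47/12, -405/32, 33707/960, -15309/256, 22209577/161280, …
ICs: h(0) = 4, h′(0) = 10, h′′(0) = -9.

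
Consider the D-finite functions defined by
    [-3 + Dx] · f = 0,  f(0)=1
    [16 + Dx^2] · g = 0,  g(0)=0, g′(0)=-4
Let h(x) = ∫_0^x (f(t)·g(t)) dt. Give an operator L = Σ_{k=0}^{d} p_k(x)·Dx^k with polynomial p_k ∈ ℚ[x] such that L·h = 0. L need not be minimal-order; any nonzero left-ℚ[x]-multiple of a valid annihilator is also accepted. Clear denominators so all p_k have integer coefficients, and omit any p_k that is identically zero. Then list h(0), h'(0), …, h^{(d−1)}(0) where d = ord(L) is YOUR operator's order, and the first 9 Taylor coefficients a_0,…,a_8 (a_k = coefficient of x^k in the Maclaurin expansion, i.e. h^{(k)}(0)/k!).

L = 25·Dx - 6·Dx^2 + Dx^3  (order 3).
h: a_k = 0, 0, -2, -4, -11/6, 14/5, 779/180, 143/70, -4031/10080, …
ICs: h(0) = 0, h′(0) = 0, h′′(0) = -4.

f: a_k = 1, 3, 9/2, 9/2, 27/8, 81/40, 81/80, 243/560, 729/4480, …
g: a_k = 0, -4, 0, 32/3, 0, -128/15, 0, 1024/315, 0, …
Product ⇒ symmetric product L₀, ord ≤ 2.
∫: right-multiply L₀ by Dx.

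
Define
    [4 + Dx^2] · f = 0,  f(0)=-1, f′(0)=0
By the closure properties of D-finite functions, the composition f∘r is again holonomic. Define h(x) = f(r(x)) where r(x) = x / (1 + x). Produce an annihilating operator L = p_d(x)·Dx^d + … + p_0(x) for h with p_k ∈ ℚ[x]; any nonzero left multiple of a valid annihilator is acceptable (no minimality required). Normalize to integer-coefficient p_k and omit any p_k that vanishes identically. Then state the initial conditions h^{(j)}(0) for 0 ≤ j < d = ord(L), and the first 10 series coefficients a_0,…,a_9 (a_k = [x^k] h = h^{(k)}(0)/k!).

L = 4 + (2 + 6·x + 6·x^2 + 2·x^3)·Dx + (1 + 4·x + 6·x^2 + 4·x^3 + x^4)·Dx^2  (order 2).
h: a_k = -1, 0, 2, -4, 16/3, -16/3, 154/45, 4/5, -2354/315, 5168/315, …
ICs: h(0) = -1, h′(0) = 0.

f: a_k = -1, 0, 2, 0, -2/3, 0, 4/45, 0, -2/315, 0, …
f∘r: x↦r, Dx↦Dx/r' in L_f ⇒ L₀.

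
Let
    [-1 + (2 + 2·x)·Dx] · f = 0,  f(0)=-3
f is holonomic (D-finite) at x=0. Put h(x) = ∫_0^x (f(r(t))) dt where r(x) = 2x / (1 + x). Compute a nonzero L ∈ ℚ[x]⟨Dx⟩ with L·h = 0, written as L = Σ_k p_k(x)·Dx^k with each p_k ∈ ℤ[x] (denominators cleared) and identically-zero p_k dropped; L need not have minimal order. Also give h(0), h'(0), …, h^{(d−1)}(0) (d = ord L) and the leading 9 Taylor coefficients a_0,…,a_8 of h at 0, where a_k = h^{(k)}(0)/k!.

L = -Dx + (1 + 4·x + 3·x^2)·Dx^2  (order 2).
h: a_k = 0, -3, -3/2, 3/2, -15/8, 111/40, -75/16, 981/112, -2259/128, …
ICs: h(0) = 0, h′(0) = -3.

f: a_k = -3, -3/2, 3/8, -3/16, 15/128, -21/256, 63/1024, -99/2048, 1287/32768, …
f∘r: x↦r, Dx↦Dx/r' in L_f ⇒ L₀.
∫: right-multiply L₀ by Dx.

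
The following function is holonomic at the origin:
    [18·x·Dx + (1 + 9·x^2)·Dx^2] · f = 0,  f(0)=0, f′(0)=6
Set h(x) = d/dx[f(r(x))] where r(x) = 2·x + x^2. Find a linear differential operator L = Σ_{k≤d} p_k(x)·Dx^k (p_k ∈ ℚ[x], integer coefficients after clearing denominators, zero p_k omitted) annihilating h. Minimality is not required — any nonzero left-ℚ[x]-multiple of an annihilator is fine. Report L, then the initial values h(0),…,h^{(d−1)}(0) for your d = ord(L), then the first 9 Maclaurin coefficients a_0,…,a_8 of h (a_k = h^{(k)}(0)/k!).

L = (-1 + 72·x + 144·x^2 + 108·x^3 + 27·x^4) + (1 + x + 36·x^2 + 72·x^3 + 45·x^4 + 9·x^5)·Dx  (order 1).
h: a_k = 12, 12, -432, -864, 15012, 46548, -505440, -2208384, 16385004, …
ICs: h(0) = 12.

f: a_k = 0, 6, 0, -18, 0, 486/5, 0, -4374/7, 0, …
Substitute x→r, Dx→(1/r')Dx; clear ⇒ L₀.
h₀' ⇒ L via d/dx closure of L₀.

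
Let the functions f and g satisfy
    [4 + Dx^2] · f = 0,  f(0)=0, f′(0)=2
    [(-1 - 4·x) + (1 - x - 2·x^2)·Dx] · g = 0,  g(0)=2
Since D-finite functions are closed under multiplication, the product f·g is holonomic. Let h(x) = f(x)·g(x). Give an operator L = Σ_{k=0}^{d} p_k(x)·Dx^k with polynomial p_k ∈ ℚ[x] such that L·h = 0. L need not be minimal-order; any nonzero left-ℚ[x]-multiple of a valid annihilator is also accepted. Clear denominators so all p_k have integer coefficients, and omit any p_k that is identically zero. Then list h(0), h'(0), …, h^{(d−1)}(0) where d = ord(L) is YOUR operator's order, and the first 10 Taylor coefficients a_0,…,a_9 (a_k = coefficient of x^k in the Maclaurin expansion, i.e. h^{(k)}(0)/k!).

L = (4·x + 8·x^2) + (2 + 8·x)·Dx + (-1 + x + 2·x^2)·Dx^2  (order 2).
h: a_k = 0, 4, 4, 28/3, 52/3, 548/15, 356/5, 45428/315, 90284/315, 1630268/2835, …
ICs: h(0) = 0, h′(0) = 4.

f: a_k = 0, 2, 0, -4/3, 0, 4/15, 0, -8/315, 0, 4/2835, …
g: a_k = 2, 2, 6, 10, 22, 42, 86, 170, 342, 682, …
h₀=f·g: eliminate ⇒ L₀, order ≤ 2·1.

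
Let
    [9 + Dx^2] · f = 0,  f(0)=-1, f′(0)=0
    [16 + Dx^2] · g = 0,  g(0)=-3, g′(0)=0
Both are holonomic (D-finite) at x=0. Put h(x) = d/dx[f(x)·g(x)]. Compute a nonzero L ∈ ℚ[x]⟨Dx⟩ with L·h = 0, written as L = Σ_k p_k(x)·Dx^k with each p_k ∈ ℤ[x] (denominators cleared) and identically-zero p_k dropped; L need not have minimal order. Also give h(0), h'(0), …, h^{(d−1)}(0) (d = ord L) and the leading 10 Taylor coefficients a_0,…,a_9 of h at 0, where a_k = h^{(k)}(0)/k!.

L = 49 + 50·Dx^2 + Dx^4  (order 4).
h: a_k = 0, -75, 0, 1201/2, 0, -11765/8, 0, 2882401/1680, 0, -28247525/24192, …
ICs: h(0) = 0, h′(0) = -75, h′′(0) = 0, h′′′(0) = 3603.

f: a_k = -1, 0, 9/2, 0, -27/8, 0, 81/80, 0, -729/4480, 0, …
g: a_k = -3, 0, 24, 0, -32, 0, 256/15, 0, -512/105, 0, …
f·g: L₀ = L_f ⊗_s L_g, ord ≤ 2·2.
Derive L from L₀ (diff closure).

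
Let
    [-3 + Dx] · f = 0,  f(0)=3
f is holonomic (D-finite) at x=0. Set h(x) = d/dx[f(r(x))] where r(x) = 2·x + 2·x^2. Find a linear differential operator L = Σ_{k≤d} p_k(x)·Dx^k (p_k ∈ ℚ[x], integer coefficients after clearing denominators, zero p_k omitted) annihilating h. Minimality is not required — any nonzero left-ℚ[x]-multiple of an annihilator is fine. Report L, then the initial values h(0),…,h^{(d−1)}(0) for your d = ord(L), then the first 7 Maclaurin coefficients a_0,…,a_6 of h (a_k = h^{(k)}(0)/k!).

f: a_k = 3, 9, 27/2, 27/2, 81/8, 243/40, 243/80, …
h₀=f(r): pull back L_f along r ⇒ L₀.
h=h₀': d/dx-closure on L₀ ⇒ L.
L = (8 + 24·x + 24·x^2) + (-1 - 2·x)·Dx  (order 1).
h: a_k = 18, 144, 648, 2160, 5832, 67392/5, 137376/5, …
ICs: h(0) = 18.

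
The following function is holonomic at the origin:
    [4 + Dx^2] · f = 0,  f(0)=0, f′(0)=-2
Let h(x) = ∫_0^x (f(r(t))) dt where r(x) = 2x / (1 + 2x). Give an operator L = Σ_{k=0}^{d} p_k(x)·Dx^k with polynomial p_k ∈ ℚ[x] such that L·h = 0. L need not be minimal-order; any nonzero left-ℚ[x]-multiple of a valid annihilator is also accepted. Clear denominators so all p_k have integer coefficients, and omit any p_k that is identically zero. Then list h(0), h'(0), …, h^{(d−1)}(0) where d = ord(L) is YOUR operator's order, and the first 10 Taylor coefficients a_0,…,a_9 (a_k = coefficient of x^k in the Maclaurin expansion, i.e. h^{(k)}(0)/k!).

f: a_k = 0, -2, 0, 4/3, 0, -4/15, 0, 8/315, 0, -4/2835, …
L₀ from L_f via x↦r, Dx↦r'^{-1}Dx.
Integrate: L := L₀·Dx.
L = 16·Dx + (4 + 24·x + 48·x^2 + 32·x^3)·Dx^2 + (1 + 8·x + 24·x^2 + 32·x^3 + 16·x^4)·Dx^3  (order 3).
h: a_k = 0, 0, -2, 8/3, -4/3, -32/5, 1376/45, -640/7, 70688/315, -194048/405, …
ICs: h(0) = 0, h′(0) = 0, h′′(0) = -4.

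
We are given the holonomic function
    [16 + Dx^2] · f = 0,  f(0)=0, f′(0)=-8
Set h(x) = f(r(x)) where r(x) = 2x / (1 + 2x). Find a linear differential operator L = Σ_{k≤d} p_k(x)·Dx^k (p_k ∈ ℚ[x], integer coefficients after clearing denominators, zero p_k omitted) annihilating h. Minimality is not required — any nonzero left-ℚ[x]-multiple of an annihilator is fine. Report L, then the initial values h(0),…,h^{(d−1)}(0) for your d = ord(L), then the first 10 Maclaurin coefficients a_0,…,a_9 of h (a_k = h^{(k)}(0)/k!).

f: a_k = 0, -8, 0, 64/3, 0, -256/15, 0, 2048/315, 0, -4096/2835, …
L₀ from L_f via x↦r, Dx↦r'^{-1}Dx.
L = 64 + (4 + 24·x + 48·x^2 + 32·x^3)·Dx + (1 + 8·x + 24·x^2 + 32·x^3 + 16·x^4)·Dx^2  (order 2).
h: a_k = 0, -16, 32, 320/3, -896, 49408/15, -7680, 2520064/315, 1288192/45, -123301888/567, …
ICs: h(0) = 0, h′(0) = -16.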